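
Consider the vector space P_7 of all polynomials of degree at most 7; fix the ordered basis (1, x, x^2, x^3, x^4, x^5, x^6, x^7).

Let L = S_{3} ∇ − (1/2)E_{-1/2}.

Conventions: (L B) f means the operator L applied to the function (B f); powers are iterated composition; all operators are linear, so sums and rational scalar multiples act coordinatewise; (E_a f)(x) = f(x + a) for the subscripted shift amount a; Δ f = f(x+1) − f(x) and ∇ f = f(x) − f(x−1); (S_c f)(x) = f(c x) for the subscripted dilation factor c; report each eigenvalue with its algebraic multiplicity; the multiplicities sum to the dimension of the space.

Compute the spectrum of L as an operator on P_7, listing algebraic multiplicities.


λ = -1/2 (multiplicity 8)

image of 1: -1/2
image of x: -(1/2)x + 5/4
image of x^2: -(1/2)x^2 + (13/2)x - 9/8
image of x^3: -(1/2)x^3 + (111/4)x^2 - (75/8)x + 17/16
image of x^4: -(1/2)x^4 + 109x^3 - (219/4)x^2 + (49/4)x - 33/32
image of x^5: -(1/2)x^5 + (1625/4)x^4 - (1085/4)x^3 + (725/8)x^2 - (485/32)x + 65/64
image of x^6: -(1/2)x^6 + (2919/2)x^5 - (9735/8)x^4 + (2165/4)x^3 - (4335/32)x^2 + (579/32)x - 129/128
image of x^7: -(1/2)x^7 + (20419/4)x^6 - (40845/8)x^5 + (45395/16)x^4 - (30275/32)x^3 + (12117/64)x^2 - (2695/128)x + 257/256
the matrix is upper triangular; its diagonal is (-1/2, -1/2, -1/2, -1/2, -1/2, -1/2, -1/2, -1/2)
for a triangular matrix the eigenvalues are the diagonal entries, with algebraic multiplicity their repetition count


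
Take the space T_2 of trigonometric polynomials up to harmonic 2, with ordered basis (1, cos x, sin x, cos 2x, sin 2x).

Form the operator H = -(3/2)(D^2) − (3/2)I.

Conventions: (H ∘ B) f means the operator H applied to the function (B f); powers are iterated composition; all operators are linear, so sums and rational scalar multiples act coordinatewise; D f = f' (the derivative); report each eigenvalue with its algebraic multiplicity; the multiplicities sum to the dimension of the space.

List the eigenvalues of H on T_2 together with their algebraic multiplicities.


image of 1: -3/2
image of cos x: 0
image of sin x: 0
image of cos 2x: (9/2)cos 2x
image of sin 2x: (9/2)sin 2x
the matrix is diagonal; its diagonal is (-3/2, 0, 0, 9/2, 9/2)
for a triangular matrix the eigenvalues are the diagonal entries, with algebraic multiplicity their repetition count

λ = -3/2 (multiplicity 1), λ = 0 (multiplicity 2), λ = 9/2 (multiplicity 2)


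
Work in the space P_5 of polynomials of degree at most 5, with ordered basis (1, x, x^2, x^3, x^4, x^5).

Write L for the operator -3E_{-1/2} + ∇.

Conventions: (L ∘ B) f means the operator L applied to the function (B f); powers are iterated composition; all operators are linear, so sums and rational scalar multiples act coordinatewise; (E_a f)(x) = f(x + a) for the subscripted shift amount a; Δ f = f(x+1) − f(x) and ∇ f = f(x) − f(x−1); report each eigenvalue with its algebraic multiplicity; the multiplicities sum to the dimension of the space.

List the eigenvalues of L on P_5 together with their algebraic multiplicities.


λ = -3 (multiplicity 6)

image of 1: -3
image of x: -3x + 5/2
image of x^2: -3x^2 + 5x - 7/4
image of x^3: -3x^3 + (15/2)x^2 - (21/4)x + 11/8
image of x^4: -3x^4 + 10x^3 - (21/2)x^2 + (11/2)x - 19/16
image of x^5: -3x^5 + (25/2)x^4 - (35/2)x^3 + (55/4)x^2 - (95/16)x + 35/32
the matrix is upper triangular; its diagonal is (-3, -3, -3, -3, -3, -3)
for a triangular matrix the eigenvalues are the diagonal entries, with algebraic multiplicity their repetition count


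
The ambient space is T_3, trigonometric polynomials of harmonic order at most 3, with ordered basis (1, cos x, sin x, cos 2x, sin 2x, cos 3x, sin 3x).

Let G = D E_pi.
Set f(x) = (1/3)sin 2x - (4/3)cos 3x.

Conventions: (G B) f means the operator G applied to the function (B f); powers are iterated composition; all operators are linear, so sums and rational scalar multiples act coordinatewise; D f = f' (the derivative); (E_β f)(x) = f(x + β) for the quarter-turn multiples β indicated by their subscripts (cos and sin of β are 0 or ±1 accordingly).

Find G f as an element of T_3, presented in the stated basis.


E_pi f = (1/3)sin 2x + (4/3)cos 3x
D E_pi f = (2/3)cos 2x - 4sin 3x

g(x) = (2/3)cos 2x - 4sin 3x


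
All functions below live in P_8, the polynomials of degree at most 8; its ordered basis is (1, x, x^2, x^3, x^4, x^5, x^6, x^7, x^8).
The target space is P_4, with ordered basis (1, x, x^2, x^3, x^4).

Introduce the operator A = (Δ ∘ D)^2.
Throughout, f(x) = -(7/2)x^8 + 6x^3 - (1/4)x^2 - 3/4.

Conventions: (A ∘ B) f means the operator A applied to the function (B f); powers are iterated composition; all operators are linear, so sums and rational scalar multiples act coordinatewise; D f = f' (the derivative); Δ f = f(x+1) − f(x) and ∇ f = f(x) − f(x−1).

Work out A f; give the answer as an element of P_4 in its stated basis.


the image equals g(x) = -5880x^4 - 23520x^3 - 41160x^2 - 35280x - 12152

D f = -28x^7 + 18x^2 - (1/2)x
Δ D f = -196x^6 - 588x^5 - 980x^4 - 980x^3 - 588x^2 - 160x - 21/2
D (Δ ∘ D) f = -1176x^5 - 2940x^4 - 3920x^3 - 2940x^2 - 1176x - 160
Δ D (Δ ∘ D) f = -5880x^4 - 23520x^3 - 41160x^2 - 35280x - 12152


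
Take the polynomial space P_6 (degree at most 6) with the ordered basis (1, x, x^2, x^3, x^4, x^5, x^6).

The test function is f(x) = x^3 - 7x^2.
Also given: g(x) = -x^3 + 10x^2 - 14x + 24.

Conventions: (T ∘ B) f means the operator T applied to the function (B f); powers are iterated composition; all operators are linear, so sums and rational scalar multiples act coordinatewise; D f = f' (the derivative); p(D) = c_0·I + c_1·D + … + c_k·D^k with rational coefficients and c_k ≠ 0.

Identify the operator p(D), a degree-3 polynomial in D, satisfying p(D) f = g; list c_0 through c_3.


c_0 = -1, c_1 = 1, c_2 = 0, c_3 = 4

D^0 f = x^3 - 7x^2
D^1 f = 3x^2 - 14x
D^2 f = 6x - 14
D^3 f = 6
matching coefficients of g against c_0 f + c_1 Df + … from the top degree down determines the c_i
solution: c_0 = -1, c_1 = 1, c_2 = 0, c_3 = 4


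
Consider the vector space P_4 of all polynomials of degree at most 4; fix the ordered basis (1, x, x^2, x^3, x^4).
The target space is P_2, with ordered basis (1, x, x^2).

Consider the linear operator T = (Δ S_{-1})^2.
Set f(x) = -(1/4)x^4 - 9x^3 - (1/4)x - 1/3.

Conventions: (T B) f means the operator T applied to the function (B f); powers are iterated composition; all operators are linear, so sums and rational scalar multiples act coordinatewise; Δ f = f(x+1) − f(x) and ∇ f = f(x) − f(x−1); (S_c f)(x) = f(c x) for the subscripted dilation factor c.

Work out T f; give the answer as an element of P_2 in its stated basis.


the image equals g(x) = 3x^2 + 54x + 1/2

S_{-1} f = -(1/4)x^4 + 9x^3 + (1/4)x - 1/3
Δ S_{-1} f = -x^3 + (51/2)x^2 + 26x + 9
S_{-1} (Δ S_{-1}) f = x^3 + (51/2)x^2 - 26x + 9
Δ S_{-1} (Δ S_{-1}) f = 3x^2 + 54x + 1/2


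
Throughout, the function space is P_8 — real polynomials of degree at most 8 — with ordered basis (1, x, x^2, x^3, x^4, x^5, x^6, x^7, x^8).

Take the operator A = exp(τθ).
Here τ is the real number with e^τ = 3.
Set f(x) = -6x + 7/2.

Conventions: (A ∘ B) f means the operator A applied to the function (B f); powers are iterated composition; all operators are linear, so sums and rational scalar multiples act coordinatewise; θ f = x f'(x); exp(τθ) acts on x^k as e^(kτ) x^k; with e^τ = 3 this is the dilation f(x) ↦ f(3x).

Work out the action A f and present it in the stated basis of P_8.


the result is g(x) = -18x + 7/2

exp(τθ) x^k = e^(kτ) x^k; with e^τ = 3 this sends x^k to 3^k x^k
x ↦ 3 x
applying this coordinatewise to f: exp(τθ) f = -18x + 7/2


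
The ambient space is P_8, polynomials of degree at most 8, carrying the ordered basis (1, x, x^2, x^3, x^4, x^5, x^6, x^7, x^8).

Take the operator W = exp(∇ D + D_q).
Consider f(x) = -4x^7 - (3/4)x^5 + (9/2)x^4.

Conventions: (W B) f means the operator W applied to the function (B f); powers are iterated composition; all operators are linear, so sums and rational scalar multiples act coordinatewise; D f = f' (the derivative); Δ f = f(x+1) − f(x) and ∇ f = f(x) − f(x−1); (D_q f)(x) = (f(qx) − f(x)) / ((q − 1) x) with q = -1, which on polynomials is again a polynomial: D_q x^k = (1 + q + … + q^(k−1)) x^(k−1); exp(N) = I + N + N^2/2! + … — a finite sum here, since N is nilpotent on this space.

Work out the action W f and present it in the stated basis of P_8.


order-1 term: -4x^6 - 168x^5 + (1677/4)x^4 - 575x^3 + (993/2)x^2 - 237x + 199/4
order-2 term: -144x^4 - 1560x^3 + 4628x^2 - (11721/2)x + 2487
order-3 term: -1096x^2 - 2544x + 14999/6
order-4 term: -1184
the series for exp(∇ D + D_q) f terminates at order 4
exp(∇ D + D_q) f = -4x^7 - 4x^6 - (675/4)x^5 + (1119/4)x^4 - 2135x^3 + (8057/2)x^2 - (17283/2)x + 46231/12

g(x) = -4x^7 - 4x^6 - (675/4)x^5 + (1119/4)x^4 - 2135x^3 + (8057/2)x^2 - (17283/2)x + 46231/12


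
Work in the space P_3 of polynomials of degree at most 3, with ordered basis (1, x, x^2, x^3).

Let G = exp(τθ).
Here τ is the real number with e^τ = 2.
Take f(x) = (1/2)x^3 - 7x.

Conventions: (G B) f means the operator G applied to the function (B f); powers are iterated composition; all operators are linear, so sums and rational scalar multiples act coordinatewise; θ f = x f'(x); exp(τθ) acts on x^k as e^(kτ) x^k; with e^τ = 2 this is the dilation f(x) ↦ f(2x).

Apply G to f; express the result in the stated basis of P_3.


g(x) = 4x^3 - 14x

exp(τθ) x^k = e^(kτ) x^k; with e^τ = 2 this sends x^k to 2^k x^k
x ↦ 2 x
x^3 ↦ 8 x^3
applying this coordinatewise to f: exp(τθ) f = 4x^3 - 14x


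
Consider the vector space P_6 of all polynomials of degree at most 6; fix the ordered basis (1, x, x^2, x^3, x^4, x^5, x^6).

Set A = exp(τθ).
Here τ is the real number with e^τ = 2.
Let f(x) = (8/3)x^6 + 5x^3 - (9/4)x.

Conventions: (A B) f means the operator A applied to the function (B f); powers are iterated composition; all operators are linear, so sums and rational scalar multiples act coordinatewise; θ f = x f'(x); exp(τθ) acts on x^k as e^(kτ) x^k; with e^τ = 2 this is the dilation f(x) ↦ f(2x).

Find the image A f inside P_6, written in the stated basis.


exp(τθ) x^k = e^(kτ) x^k; with e^τ = 2 this sends x^k to 2^k x^k
x ↦ 2 x
x^3 ↦ 8 x^3
x^6 ↦ 64 x^6
applying this coordinatewise to f: exp(τθ) f = (512/3)x^6 + 40x^3 - (9/2)x

the result is g(x) = (512/3)x^6 + 40x^3 - (9/2)x


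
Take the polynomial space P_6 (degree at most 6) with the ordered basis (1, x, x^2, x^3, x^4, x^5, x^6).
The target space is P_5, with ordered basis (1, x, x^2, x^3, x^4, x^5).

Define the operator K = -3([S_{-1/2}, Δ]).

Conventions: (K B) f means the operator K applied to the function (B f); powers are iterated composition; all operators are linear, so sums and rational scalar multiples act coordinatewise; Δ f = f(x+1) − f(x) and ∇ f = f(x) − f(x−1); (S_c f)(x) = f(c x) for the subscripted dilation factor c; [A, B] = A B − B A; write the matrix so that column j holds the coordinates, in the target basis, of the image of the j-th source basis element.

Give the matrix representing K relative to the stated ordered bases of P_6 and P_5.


the matrix is [[0, -9/2, -9/4, -27/8, -45/16, -99/32, -189/64]; [0, 0, 9/2, 27/8, 27/4, 225/32, 297/32]; [0, 0, 0, -27/8, -27/8, -135/16, -675/64]; [0, 0, 0, 0, 9/4, 45/16, 135/16]; [0, 0, 0, 0, 0, -45/32, -135/64]; [0, 0, 0, 0, 0, 0, 27/32]] (rows listed top to bottom)

image of 1: 0
image of x: -9/2
image of x^2: (9/2)x - 9/4
image of x^3: -(27/8)x^2 + (27/8)x - 27/8
image of x^4: (9/4)x^3 - (27/8)x^2 + (27/4)x - 45/16
image of x^5: -(45/32)x^4 + (45/16)x^3 - (135/16)x^2 + (225/32)x - 99/32
image of x^6: (27/32)x^5 - (135/64)x^4 + (135/16)x^3 - (675/64)x^2 + (297/32)x - 189/64
each image's coordinates form column j of the matrix


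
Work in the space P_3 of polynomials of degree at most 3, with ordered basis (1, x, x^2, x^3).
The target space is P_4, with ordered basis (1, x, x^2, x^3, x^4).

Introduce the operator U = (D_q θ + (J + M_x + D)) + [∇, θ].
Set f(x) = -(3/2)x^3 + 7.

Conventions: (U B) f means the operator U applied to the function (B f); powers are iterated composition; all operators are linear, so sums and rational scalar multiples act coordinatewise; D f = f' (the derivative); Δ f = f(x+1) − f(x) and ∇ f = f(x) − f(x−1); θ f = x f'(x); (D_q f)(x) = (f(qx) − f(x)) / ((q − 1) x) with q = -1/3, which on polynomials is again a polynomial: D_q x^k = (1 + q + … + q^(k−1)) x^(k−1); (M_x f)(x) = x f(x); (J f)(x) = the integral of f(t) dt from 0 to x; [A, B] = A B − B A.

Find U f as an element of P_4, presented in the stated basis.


the image equals g(x) = -(15/8)x^4 - (25/2)x^2 + 23x - 9/2

θ f = -(9/2)x^3
D_q θ f = -(7/2)x^2
J f = -(3/8)x^4 + 7x
M_x f = -(3/2)x^4 + 7x
D f = -(9/2)x^2
(J + M_x + D) f = -(15/8)x^4 - (9/2)x^2 + 14x
(D_q θ + (J + M_x + D)) f = -(15/8)x^4 - 8x^2 + 14x
θ f = -(9/2)x^3
∇ θ f = -(27/2)x^2 + (27/2)x - 9/2
∇ f = -(9/2)x^2 + (9/2)x - 3/2
θ ∇ f = -9x^2 + (9/2)x
[∇, θ] f = -(9/2)x^2 + 9x - 9/2
((D_q θ + (J + M_x + D)) + [∇, θ]) f = -(15/8)x^4 - (25/2)x^2 + 23x - 9/2


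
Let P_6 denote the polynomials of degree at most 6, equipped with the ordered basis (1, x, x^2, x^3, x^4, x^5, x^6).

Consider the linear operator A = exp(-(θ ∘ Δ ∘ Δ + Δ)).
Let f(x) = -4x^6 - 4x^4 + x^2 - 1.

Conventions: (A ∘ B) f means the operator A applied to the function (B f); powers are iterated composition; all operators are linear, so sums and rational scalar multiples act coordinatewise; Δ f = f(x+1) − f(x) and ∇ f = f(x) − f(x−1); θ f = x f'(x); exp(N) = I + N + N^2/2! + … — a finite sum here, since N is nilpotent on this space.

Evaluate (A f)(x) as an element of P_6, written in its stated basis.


g(x) = -4x^6 + 24x^5 + 476x^4 - 304x^3 - 7643x^2 - 3498x + 4063

order-1 term: 24x^5 + 540x^4 + 1536x^3 + 1860x^2 + 854x + 7
order-2 term: -60x^4 - 1920x^3 - 11964x^2 - 17232x - 2407
order-3 term: 80x^3 + 2520x^2 + 14296x + 10392
order-4 term: -60x^2 - 1440x - 4224
order-5 term: 24x + 300
order-6 term: -4
the series for exp(-(θ ∘ Δ ∘ Δ + Δ)) f terminates at order 6
exp(-(θ ∘ Δ ∘ Δ + Δ)) f = -4x^6 + 24x^5 + 476x^4 - 304x^3 - 7643x^2 - 3498x + 4063


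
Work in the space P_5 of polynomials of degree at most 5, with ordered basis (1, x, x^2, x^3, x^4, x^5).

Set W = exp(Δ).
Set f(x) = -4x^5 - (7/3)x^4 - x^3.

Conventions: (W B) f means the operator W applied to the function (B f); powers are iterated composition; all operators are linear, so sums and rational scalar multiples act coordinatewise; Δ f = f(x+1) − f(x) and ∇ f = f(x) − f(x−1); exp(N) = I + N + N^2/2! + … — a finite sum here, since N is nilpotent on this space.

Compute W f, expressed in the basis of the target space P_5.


order-1 term: -20x^4 - (148/3)x^3 - 57x^2 - (97/3)x - 22/3
order-2 term: -40x^3 - 134x^2 - 171x - 238/3
order-3 term: -40x^2 - (388/3)x - 115
order-4 term: -20x - 127/3
order-5 term: -4
the series for exp(Δ) f terminates at order 5
exp(Δ) f = -4x^5 - (67/3)x^4 - (271/3)x^3 - 231x^2 - (1058/3)x - 248

the image equals g(x) = -4x^5 - (67/3)x^4 - (271/3)x^3 - 231x^2 - (1058/3)x - 248


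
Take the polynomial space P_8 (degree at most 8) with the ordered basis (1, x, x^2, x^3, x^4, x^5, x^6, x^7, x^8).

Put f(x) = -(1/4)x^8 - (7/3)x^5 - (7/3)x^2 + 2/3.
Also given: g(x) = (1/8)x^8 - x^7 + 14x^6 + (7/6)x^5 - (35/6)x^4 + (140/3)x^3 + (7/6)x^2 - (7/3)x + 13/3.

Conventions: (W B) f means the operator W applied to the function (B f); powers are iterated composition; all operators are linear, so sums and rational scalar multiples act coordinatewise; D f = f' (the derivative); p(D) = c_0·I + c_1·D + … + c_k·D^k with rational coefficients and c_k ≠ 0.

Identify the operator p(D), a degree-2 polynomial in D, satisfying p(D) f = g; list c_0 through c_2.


D^0 f = -(1/4)x^8 - (7/3)x^5 - (7/3)x^2 + 2/3
D^1 f = -2x^7 - (35/3)x^4 - (14/3)x
D^2 f = -14x^6 - (140/3)x^3 - 14/3
matching coefficients of g against c_0 f + c_1 Df + … from the top degree down determines the c_i
solution: c_0 = -1/2, c_1 = 1/2, c_2 = -1

c_0 = -1/2, c_1 = 1/2, c_2 = -1


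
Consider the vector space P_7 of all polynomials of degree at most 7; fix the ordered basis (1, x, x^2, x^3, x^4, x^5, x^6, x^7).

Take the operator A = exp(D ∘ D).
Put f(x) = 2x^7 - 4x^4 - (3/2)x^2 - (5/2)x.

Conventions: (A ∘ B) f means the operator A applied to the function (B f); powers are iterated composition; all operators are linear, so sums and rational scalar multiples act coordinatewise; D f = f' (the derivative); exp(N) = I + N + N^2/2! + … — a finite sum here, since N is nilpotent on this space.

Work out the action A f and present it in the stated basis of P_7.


order-1 term: 84x^5 - 48x^2 - 3
order-2 term: 840x^3 - 48
order-3 term: 1680x
the series for exp(D ∘ D) f terminates at order 3
exp(D ∘ D) f = 2x^7 + 84x^5 - 4x^4 + 840x^3 - (99/2)x^2 + (3355/2)x - 51

the result is g(x) = 2x^7 + 84x^5 - 4x^4 + 840x^3 - (99/2)x^2 + (3355/2)x - 51


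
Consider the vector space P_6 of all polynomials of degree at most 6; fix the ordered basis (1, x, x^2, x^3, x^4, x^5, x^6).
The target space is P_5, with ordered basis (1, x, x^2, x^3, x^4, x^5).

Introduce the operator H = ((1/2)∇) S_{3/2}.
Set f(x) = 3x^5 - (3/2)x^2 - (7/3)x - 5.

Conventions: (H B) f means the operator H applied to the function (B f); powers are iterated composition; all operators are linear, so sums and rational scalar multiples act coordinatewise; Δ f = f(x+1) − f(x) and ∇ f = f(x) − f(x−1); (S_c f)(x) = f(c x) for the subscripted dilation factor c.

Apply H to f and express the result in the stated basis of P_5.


the result is g(x) = (3645/64)x^4 - (3645/32)x^3 + (3645/32)x^2 - (3861/64)x + 725/64

S_{3/2} f = (729/32)x^5 - (27/8)x^2 - (7/2)x - 5
∇ S_{3/2} f = (3645/32)x^4 - (3645/16)x^3 + (3645/16)x^2 - (3861/32)x + 725/32
((1/2)∇) S_{3/2} f = (3645/64)x^4 - (3645/32)x^3 + (3645/32)x^2 - (3861/64)x + 725/64


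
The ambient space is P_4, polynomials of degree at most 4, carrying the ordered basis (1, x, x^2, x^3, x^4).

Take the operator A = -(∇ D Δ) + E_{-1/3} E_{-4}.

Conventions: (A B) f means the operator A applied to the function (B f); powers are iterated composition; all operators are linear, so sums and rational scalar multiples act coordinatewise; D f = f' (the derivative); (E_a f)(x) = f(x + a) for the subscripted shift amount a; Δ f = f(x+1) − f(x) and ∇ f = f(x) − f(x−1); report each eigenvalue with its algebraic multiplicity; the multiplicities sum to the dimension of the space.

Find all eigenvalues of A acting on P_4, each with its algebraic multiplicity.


image of 1: 1
image of x: x - 13/3
image of x^2: x^2 - (26/3)x + 169/9
image of x^3: x^3 - 13x^2 + (169/3)x - 2359/27
image of x^4: x^4 - (52/3)x^3 + (338/3)x^2 - (9436/27)x + 28561/81
the matrix is upper triangular; its diagonal is (1, 1, 1, 1, 1)
for a triangular matrix the eigenvalues are the diagonal entries, with algebraic multiplicity their repetition count

λ = 1 (multiplicity 5)


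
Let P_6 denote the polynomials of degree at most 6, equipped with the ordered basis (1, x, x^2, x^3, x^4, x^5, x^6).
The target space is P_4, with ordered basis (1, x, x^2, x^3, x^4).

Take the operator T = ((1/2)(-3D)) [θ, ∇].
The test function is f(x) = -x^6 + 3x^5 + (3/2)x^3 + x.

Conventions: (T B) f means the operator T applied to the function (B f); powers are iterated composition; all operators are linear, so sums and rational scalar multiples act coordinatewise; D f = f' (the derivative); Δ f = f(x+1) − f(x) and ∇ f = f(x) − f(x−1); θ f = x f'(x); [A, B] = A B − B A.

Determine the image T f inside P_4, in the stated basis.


∇ f = -6x^5 + 30x^4 - 50x^3 + (99/2)x^2 - (51/2)x + 13/2
θ ∇ f = -30x^5 + 120x^4 - 150x^3 + 99x^2 - (51/2)x
θ f = -6x^6 + 15x^5 + (9/2)x^3 + x
∇ θ f = -36x^5 + 165x^4 - 270x^3 + (507/2)x^2 - (249/2)x + 53/2
[θ, ∇] f = 6x^5 - 45x^4 + 120x^3 - (309/2)x^2 + 99x - 53/2
D [θ, ∇] f = 30x^4 - 180x^3 + 360x^2 - 309x + 99
(-3D) [θ, ∇] f = -90x^4 + 540x^3 - 1080x^2 + 927x - 297
((1/2)(-3D)) [θ, ∇] f = -45x^4 + 270x^3 - 540x^2 + (927/2)x - 297/2

the image equals g(x) = -45x^4 + 270x^3 - 540x^2 + (927/2)x - 297/2


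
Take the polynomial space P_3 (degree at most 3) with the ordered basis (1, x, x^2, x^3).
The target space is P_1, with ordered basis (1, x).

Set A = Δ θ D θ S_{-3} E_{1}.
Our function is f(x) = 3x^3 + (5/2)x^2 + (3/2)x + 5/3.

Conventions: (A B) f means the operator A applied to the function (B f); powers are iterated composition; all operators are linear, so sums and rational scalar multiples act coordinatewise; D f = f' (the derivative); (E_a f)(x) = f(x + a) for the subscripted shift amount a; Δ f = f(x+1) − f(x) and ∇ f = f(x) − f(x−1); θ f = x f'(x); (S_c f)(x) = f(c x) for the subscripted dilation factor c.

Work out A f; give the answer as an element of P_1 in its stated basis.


E_{1} f = 3x^3 + (23/2)x^2 + (31/2)x + 26/3
S_{-3} E_{1} f = -81x^3 + (207/2)x^2 - (93/2)x + 26/3
θ (S_{-3} E_{1}) f = -243x^3 + 207x^2 - (93/2)x
D θ (S_{-3} E_{1}) f = -729x^2 + 414x - 93/2
θ D θ (S_{-3} E_{1}) f = -1458x^2 + 414x
Δ (θ D θ) (S_{-3} E_{1}) f = -2916x - 1044

the result is g(x) = -2916x - 1044


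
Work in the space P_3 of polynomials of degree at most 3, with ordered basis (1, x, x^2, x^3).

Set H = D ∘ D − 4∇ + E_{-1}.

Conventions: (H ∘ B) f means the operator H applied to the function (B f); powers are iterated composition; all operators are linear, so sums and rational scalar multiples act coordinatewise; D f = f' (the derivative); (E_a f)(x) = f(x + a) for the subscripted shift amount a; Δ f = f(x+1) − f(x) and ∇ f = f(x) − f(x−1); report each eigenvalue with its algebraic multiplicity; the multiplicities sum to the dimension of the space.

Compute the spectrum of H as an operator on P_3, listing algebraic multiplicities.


image of 1: 1
image of x: x - 5
image of x^2: x^2 - 10x + 7
image of x^3: x^3 - 15x^2 + 21x - 5
the matrix is upper triangular; its diagonal is (1, 1, 1, 1)
for a triangular matrix the eigenvalues are the diagonal entries, with algebraic multiplicity their repetition count

λ = 1 (multiplicity 4)


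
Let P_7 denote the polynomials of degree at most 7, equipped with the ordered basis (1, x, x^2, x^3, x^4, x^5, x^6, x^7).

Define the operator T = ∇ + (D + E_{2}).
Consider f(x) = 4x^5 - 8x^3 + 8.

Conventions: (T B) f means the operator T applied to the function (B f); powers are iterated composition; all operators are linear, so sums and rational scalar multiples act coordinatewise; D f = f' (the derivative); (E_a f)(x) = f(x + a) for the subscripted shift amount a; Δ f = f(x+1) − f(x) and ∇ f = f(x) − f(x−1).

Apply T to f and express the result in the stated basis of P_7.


∇ f = 20x^4 - 40x^3 + 16x^2 + 4x - 4
D f = 20x^4 - 24x^2
E_{2} f = 4x^5 + 40x^4 + 152x^3 + 272x^2 + 224x + 72
(D + E_{2}) f = 4x^5 + 60x^4 + 152x^3 + 248x^2 + 224x + 72
(∇ + (D + E_{2})) f = 4x^5 + 80x^4 + 112x^3 + 264x^2 + 228x + 68

g(x) = 4x^5 + 80x^4 + 112x^3 + 264x^2 + 228x + 68


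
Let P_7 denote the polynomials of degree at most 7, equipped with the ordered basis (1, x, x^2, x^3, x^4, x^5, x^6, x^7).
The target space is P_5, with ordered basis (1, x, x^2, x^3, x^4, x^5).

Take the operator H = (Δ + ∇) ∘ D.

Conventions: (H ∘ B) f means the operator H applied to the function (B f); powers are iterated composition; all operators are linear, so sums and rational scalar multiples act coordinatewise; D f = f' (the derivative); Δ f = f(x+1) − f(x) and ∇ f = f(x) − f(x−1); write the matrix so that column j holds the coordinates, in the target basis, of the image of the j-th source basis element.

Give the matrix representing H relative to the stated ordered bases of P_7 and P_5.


image of 1: 0
image of x: 0
image of x^2: 4
image of x^3: 12x
image of x^4: 24x^2 + 8
image of x^5: 40x^3 + 40x
image of x^6: 60x^4 + 120x^2 + 12
image of x^7: 84x^5 + 280x^3 + 84x
each image's coordinates form column j of the matrix

the matrix is [[0, 0, 4, 0, 8, 0, 12, 0]; [0, 0, 0, 12, 0, 40, 0, 84]; [0, 0, 0, 0, 24, 0, 120, 0]; [0, 0, 0, 0, 0, 40, 0, 280]; [0, 0, 0, 0, 0, 0, 60, 0]; [0, 0, 0, 0, 0, 0, 0, 84]] (rows listed top to bottom)


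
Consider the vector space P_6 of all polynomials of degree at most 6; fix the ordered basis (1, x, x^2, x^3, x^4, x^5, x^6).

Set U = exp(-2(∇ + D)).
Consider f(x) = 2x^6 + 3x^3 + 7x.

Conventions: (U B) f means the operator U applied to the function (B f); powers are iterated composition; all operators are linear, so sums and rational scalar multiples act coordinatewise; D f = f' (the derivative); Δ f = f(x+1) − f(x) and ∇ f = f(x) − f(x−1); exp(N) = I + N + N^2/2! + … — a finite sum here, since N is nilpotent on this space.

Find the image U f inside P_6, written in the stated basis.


order-1 term: -48x^5 + 60x^4 - 80x^3 + 24x^2 - 6x - 30
order-2 term: 480x^4 - 960x^3 + 1320x^2 - 816x + 224
order-3 term: -2560x^3 + 5760x^2 - 6720x + 2928
order-4 term: 7680x^2 - 15360x + 10880
order-5 term: -12288x + 15360
order-6 term: 8192
the series for exp(-2(∇ + D)) f terminates at order 6
exp(-2(∇ + D)) f = 2x^6 - 48x^5 + 540x^4 - 3597x^3 + 14784x^2 - 35183x + 37554

g(x) = 2x^6 - 48x^5 + 540x^4 - 3597x^3 + 14784x^2 - 35183x + 37554


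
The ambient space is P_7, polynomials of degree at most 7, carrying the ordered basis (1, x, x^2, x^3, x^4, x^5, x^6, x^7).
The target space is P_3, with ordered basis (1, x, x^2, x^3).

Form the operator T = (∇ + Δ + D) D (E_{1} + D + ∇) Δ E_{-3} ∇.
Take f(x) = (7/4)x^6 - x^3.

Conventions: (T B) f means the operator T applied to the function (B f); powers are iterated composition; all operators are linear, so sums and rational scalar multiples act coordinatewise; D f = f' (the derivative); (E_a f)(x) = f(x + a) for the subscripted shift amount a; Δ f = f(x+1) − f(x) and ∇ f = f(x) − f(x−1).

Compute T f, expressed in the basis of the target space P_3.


∇ f = (21/2)x^5 - (105/4)x^4 + 35x^3 - (117/4)x^2 + (27/2)x - 11/4
E_{-3} ∇ f = (21/2)x^5 - (735/4)x^4 + 1295x^3 - (18387/4)x^2 + (16443/2)x - 23717/4
Δ (E_{-3} ∇) f = (105/2)x^4 - 630x^3 + (5775/2)x^2 - 5991x + 9493/2
E_{1} Δ (E_{-3} ∇) f = (105/2)x^4 - 420x^3 + (2625/2)x^2 - 1896x + 2131/2
D Δ (E_{-3} ∇) f = 210x^3 - 1890x^2 + 5775x - 5991
∇ Δ (E_{-3} ∇) f = 210x^3 - 2205x^2 + 7875x - 9561
(E_{1} + D + ∇) Δ (E_{-3} ∇) f = (105/2)x^4 - (5565/2)x^2 + 11754x - 28973/2
D (E_{1} + D + ∇) Δ (E_{-3} ∇) f = 210x^3 - 5565x + 11754
∇ D (E_{1} + D + ∇) Δ (E_{-3} ∇) f = 630x^2 - 630x - 5355
Δ D (E_{1} + D + ∇) Δ (E_{-3} ∇) f = 630x^2 + 630x - 5355
D D (E_{1} + D + ∇) Δ (E_{-3} ∇) f = 630x^2 - 5565
(∇ + Δ + D) D (E_{1} + D + ∇) Δ (E_{-3} ∇) f = 1890x^2 - 16275

the result is g(x) = 1890x^2 - 16275


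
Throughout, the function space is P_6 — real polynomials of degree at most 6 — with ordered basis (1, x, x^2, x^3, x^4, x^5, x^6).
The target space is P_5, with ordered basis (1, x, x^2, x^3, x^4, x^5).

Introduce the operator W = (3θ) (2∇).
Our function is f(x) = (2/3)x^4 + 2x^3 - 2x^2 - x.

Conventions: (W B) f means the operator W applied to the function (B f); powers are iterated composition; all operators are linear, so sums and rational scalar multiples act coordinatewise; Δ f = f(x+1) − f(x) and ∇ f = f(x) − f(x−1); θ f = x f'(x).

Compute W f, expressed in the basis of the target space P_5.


∇ f = (8/3)x^3 + 2x^2 - (22/3)x + 7/3
(2∇) f = (16/3)x^3 + 4x^2 - (44/3)x + 14/3
θ (2∇) f = 16x^3 + 8x^2 - (44/3)x
(3θ) (2∇) f = 48x^3 + 24x^2 - 44x

the image equals g(x) = 48x^3 + 24x^2 - 44x


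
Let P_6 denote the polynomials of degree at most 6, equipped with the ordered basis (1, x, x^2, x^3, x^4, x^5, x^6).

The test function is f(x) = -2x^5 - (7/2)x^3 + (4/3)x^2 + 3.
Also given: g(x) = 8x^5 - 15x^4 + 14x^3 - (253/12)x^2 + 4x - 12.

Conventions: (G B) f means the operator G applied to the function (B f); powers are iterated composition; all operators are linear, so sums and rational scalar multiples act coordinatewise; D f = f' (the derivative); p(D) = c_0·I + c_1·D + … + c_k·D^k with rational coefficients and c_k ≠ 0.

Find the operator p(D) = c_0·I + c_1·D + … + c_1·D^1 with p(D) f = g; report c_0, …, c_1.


D^0 f = -2x^5 - (7/2)x^3 + (4/3)x^2 + 3
D^1 f = -10x^4 - (21/2)x^2 + (8/3)x
matching coefficients of g against c_0 f + c_1 Df + … from the top degree down determines the c_i
solution: c_0 = -4, c_1 = 3/2

c_0 = -4, c_1 = 3/2


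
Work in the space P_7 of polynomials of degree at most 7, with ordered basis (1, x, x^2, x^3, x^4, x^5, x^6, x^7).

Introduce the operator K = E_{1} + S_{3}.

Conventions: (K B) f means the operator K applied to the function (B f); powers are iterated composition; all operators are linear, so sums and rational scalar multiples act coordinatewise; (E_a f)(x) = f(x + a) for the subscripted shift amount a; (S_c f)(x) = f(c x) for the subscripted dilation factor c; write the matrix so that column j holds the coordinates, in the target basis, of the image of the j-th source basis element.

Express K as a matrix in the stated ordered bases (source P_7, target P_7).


the matrix is [[2, 1, 1, 1, 1, 1, 1, 1]; [0, 4, 2, 3, 4, 5, 6, 7]; [0, 0, 10, 3, 6, 10, 15, 21]; [0, 0, 0, 28, 4, 10, 20, 35]; [0, 0, 0, 0, 82, 5, 15, 35]; [0, 0, 0, 0, 0, 244, 6, 21]; [0, 0, 0, 0, 0, 0, 730, 7]; [0, 0, 0, 0, 0, 0, 0, 2188]] (rows listed top to bottom)

image of 1: 2
image of x: 4x + 1
image of x^2: 10x^2 + 2x + 1
image of x^3: 28x^3 + 3x^2 + 3x + 1
image of x^4: 82x^4 + 4x^3 + 6x^2 + 4x + 1
image of x^5: 244x^5 + 5x^4 + 10x^3 + 10x^2 + 5x + 1
image of x^6: 730x^6 + 6x^5 + 15x^4 + 20x^3 + 15x^2 + 6x + 1
image of x^7: 2188x^7 + 7x^6 + 21x^5 + 35x^4 + 35x^3 + 21x^2 + 7x + 1
each image's coordinates form column j of the matrix


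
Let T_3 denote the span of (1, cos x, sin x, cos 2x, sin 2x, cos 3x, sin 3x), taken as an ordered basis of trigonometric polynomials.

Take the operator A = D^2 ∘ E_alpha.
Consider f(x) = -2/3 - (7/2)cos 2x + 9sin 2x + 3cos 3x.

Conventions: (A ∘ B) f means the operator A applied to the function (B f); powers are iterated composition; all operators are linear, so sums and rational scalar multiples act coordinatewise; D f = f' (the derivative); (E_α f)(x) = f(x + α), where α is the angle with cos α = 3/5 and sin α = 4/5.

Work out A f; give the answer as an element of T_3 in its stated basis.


the image equals g(x) = -(962/25)cos 2x - (84/25)sin 2x + (3159/125)cos 3x + (1188/125)sin 3x

E_alpha f = -2/3 + (481/50)cos 2x + (21/25)sin 2x - (351/125)cos 3x - (132/125)sin 3x
D E_alpha f = (42/25)cos 2x - (481/25)sin 2x - (396/125)cos 3x + (1053/125)sin 3x
D D E_alpha f = -(962/25)cos 2x - (84/25)sin 2x + (3159/125)cos 3x + (1188/125)sin 3x


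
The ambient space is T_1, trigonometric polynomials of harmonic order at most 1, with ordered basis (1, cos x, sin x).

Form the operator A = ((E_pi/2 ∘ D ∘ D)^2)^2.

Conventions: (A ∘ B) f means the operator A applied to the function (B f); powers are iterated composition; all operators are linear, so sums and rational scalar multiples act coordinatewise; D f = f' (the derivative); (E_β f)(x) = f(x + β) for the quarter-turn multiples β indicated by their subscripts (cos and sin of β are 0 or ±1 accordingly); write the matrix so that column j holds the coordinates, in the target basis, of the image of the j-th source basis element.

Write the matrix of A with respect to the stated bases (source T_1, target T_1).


the matrix is [[0, 0, 0]; [0, 1, 0]; [0, 0, 1]] (rows listed top to bottom)

image of 1: 0
image of cos x: cos x
image of sin x: sin x
each image's coordinates form column j of the matrix


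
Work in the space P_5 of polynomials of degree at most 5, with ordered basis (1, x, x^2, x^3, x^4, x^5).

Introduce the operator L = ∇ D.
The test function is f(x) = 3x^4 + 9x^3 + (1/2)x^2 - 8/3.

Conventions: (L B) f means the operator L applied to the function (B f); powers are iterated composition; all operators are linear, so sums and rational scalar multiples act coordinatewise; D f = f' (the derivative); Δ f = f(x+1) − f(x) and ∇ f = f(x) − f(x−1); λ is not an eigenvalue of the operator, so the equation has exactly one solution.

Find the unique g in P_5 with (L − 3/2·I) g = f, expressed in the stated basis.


the result is g(x) = -2x^4 - 6x^3 - (49/3)x^2 - 8x - 40/3

write g with unknown coordinates in the stated basis and equate coefficients in (L − 3/2·I) g = f
solving from the highest basis element down gives g = -2x^4 - 6x^3 - (49/3)x^2 - 8x - 40/3
check: L g = -24x^2 - 12x - 68/3
so L g − 3/2·g = 3x^4 + 9x^3 + (1/2)x^2 - 8/3 = f ✓


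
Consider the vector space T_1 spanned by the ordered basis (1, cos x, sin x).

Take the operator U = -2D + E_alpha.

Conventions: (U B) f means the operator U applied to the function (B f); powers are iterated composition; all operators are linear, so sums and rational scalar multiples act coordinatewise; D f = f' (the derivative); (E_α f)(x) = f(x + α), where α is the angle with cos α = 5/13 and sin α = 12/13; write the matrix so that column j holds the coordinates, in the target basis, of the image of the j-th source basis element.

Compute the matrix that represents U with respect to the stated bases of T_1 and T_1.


the matrix is [[1, 0, 0]; [0, 5/13, -14/13]; [0, 14/13, 5/13]] (rows listed top to bottom)

image of 1: 1
image of cos x: (5/13)cos x + (14/13)sin x
image of sin x: -(14/13)cos x + (5/13)sin x
each image's coordinates form column j of the matrix


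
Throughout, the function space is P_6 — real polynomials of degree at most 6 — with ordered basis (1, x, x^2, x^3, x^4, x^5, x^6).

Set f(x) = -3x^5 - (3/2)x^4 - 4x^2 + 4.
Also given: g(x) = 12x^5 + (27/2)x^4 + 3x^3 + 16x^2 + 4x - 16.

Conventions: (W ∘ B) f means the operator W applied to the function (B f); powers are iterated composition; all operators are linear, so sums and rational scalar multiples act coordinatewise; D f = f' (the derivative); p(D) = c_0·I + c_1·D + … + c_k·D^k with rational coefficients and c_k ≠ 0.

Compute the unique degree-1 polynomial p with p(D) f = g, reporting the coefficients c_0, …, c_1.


D^0 f = -3x^5 - (3/2)x^4 - 4x^2 + 4
D^1 f = -15x^4 - 6x^3 - 8x
matching coefficients of g against c_0 f + c_1 Df + … from the top degree down determines the c_i
solution: c_0 = -4, c_1 = -1/2

c_0 = -4, c_1 = -1/2


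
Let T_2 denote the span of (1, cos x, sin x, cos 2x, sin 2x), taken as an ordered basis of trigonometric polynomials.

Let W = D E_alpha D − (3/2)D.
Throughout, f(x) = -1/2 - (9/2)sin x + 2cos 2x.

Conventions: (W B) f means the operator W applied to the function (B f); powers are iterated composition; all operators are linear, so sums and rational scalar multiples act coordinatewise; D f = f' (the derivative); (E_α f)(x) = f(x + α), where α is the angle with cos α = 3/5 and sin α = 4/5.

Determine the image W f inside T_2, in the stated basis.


D f = -(9/2)cos x - 4sin 2x
E_alpha D f = -(27/10)cos x + (18/5)sin x - (96/25)cos 2x + (28/25)sin 2x
D E_alpha D f = (18/5)cos x + (27/10)sin x + (56/25)cos 2x + (192/25)sin 2x
D f = -(9/2)cos x - 4sin 2x
(-(3/2)D) f = (27/4)cos x + 6sin 2x
(D E_alpha D − (3/2)D) f = (207/20)cos x + (27/10)sin x + (56/25)cos 2x + (342/25)sin 2x

g(x) = (207/20)cos x + (27/10)sin x + (56/25)cos 2x + (342/25)sin 2x


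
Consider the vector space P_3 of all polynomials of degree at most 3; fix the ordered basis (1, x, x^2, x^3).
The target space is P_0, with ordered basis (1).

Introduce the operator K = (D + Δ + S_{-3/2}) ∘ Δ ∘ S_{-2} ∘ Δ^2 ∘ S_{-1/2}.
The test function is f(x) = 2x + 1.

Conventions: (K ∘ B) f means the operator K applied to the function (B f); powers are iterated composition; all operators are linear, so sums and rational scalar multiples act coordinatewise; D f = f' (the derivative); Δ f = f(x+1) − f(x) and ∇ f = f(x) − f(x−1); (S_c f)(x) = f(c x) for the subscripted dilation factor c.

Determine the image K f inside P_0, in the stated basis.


S_{-1/2} f = -x + 1
Δ S_{-1/2} f = -1
Δ Δ S_{-1/2} f = 0
S_{-2} Δ^2 S_{-1/2} f = 0
Δ (S_{-2} ∘ Δ^2 ∘ S_{-1/2}) f = 0
D Δ (S_{-2} ∘ Δ^2 ∘ S_{-1/2}) f = 0
Δ Δ (S_{-2} ∘ Δ^2 ∘ S_{-1/2}) f = 0
S_{-3/2} Δ (S_{-2} ∘ Δ^2 ∘ S_{-1/2}) f = 0
(D + Δ + S_{-3/2}) Δ (S_{-2} ∘ Δ^2 ∘ S_{-1/2}) f = 0

the result is g(x) = 0


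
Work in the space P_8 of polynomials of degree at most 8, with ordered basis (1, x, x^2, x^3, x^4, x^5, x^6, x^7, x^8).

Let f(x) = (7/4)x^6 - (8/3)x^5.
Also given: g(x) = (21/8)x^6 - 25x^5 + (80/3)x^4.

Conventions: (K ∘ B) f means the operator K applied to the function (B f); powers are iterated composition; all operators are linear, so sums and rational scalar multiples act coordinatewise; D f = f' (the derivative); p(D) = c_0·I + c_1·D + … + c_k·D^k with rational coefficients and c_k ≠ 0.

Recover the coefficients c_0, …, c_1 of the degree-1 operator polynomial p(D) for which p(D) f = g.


D^0 f = (7/4)x^6 - (8/3)x^5
D^1 f = (21/2)x^5 - (40/3)x^4
matching coefficients of g against c_0 f + c_1 Df + … from the top degree down determines the c_i
solution: c_0 = 3/2, c_1 = -2

c_0 = 3/2, c_1 = -2


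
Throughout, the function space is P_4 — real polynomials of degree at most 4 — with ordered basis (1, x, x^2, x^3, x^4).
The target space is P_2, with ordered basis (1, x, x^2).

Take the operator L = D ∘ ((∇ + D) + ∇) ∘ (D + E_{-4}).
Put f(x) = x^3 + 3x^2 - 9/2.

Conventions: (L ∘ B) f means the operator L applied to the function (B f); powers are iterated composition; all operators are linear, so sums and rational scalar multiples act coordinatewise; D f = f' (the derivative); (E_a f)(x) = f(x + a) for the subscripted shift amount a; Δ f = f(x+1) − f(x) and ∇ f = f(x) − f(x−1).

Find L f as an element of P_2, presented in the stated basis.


D f = 3x^2 + 6x
E_{-4} f = x^3 - 9x^2 + 24x - 41/2
(D + E_{-4}) f = x^3 - 6x^2 + 30x - 41/2
∇ (D + E_{-4}) f = 3x^2 - 15x + 37
D (D + E_{-4}) f = 3x^2 - 12x + 30
(∇ + D) (D + E_{-4}) f = 6x^2 - 27x + 67
∇ (D + E_{-4}) f = 3x^2 - 15x + 37
((∇ + D) + ∇) (D + E_{-4}) f = 9x^2 - 42x + 104
D ((∇ + D) + ∇) (D + E_{-4}) f = 18x - 42

the image equals g(x) = 18x - 42


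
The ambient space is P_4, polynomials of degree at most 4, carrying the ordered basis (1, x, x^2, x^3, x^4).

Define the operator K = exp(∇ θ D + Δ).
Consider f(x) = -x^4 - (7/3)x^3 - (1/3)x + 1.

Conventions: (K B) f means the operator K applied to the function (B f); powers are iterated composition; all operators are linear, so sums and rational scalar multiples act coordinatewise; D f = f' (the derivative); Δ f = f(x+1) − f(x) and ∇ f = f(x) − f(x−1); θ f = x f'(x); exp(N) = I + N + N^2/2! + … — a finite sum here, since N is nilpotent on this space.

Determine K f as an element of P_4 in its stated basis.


order-1 term: -4x^3 - 49x^2 - 3x - 5/3
order-2 term: -6x^2 - 79x - 65
order-3 term: -4x - 97/3
order-4 term: -1
the series for exp(∇ θ D + Δ) f terminates at order 4
exp(∇ θ D + Δ) f = -x^4 - (19/3)x^3 - 55x^2 - (259/3)x - 99

the image equals g(x) = -x^4 - (19/3)x^3 - 55x^2 - (259/3)x - 99


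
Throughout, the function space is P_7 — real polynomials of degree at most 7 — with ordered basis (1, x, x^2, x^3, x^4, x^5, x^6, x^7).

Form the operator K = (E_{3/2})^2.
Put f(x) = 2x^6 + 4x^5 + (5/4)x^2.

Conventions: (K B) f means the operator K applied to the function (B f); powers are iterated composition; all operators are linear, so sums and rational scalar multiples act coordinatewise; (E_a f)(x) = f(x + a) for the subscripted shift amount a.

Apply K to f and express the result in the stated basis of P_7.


g(x) = 2x^6 + 40x^5 + 330x^4 + 1440x^3 + (14045/4)x^2 + (9087/2)x + 9765/4

E_{3/2} f = 2x^6 + 22x^5 + (195/2)x^4 + 225x^3 + (2305/8)x^2 + (1569/8)x + 1791/32
E_{3/2} E_{3/2} f = 2x^6 + 40x^5 + 330x^4 + 1440x^3 + (14045/4)x^2 + (9087/2)x + 9765/4


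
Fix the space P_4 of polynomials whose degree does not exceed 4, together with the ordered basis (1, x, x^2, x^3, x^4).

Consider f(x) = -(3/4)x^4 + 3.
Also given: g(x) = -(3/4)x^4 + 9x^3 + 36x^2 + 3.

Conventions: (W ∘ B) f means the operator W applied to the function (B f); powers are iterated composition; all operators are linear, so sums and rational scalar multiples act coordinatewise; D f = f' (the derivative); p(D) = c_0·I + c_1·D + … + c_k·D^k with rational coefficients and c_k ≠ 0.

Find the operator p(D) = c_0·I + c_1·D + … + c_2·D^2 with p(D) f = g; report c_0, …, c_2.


c_0 = 1, c_1 = -3, c_2 = -4

D^0 f = -(3/4)x^4 + 3
D^1 f = -3x^3
D^2 f = -9x^2
matching coefficients of g against c_0 f + c_1 Df + … from the top degree down determines the c_i
solution: c_0 = 1, c_1 = -3, c_2 = -4
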